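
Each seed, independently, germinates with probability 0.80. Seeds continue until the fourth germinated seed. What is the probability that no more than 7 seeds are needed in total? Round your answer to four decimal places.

Finishing within 7 seeds ⇔ at least 4 successes in the first 7. With X ~ Binomial(7, 0.80), P(Y ≤ 7) = 1 − P(X ≤ 3).
  k=0: C(7,0)·0.80^0·0.20^7 = 0.000013
  k=1: C(7,1)·0.80^1·0.20^6 = 0.000358
  k=2: C(7,2)·0.80^2·0.20^5 = 0.004301
  k=3: C(7,3)·0.80^3·0.20^4 = 0.028672
1 − 0.033344 = 0.966656

0.9667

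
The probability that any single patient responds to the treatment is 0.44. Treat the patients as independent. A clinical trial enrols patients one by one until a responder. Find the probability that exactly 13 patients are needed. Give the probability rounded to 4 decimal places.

Geometric (trials to first success), p = 0.44.
P(Y = 13) = (1−p)^12 · p = 0.00095117 · 0.44 = 0.000419

0.0004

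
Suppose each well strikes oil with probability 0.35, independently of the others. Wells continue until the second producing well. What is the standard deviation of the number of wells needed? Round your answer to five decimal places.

3.25764

Y = total wells until the second success; negative binomial with r=2, p=0.35.
SD(Y) = √[r(1−p)/p²] = √(10.6122449) = 3.2576441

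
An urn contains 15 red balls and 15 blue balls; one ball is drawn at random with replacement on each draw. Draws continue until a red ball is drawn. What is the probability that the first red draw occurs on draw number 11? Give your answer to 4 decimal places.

0.0005

Geometric (trials to first success), p = 0.50.
P(Y = 11) = (1−p)^10 · p = 0.00097656 · 0.50 = 0.000488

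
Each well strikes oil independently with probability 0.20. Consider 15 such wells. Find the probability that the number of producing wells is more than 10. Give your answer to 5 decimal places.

X ~ Binomial(15, 0.20); P(X ≥ 11) = Σ C(15,k) p^k (1−p)^(15−k) over k:
  k=11: C(15,11)·0.20^11·0.80^4 = 0.0000115
  k=12: C(15,12)·0.20^12·0.80^3 = 0.0000010
  k=13: C(15,13)·0.20^13·0.80^2 = 0.0000001
  k=14: C(15,14)·0.20^14·0.80^1 = 0.0000000
  k=15: C(15,15)·0.20^15·0.80^0 = 0.0000000
Total = 0.0000125

0.00001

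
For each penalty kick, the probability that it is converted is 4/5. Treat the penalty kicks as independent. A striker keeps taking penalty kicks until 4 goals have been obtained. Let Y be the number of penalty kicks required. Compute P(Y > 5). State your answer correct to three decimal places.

Needing more than 5 penalty kicks ⇔ fewer than 4 successes in the first 5. With X ~ Binomial(5, 0.80), P(Y > 5) = P(X ≤ 3).
  k=0: C(5,0)·0.80^0·0.20^5 = 0.00032
  k=1: C(5,1)·0.80^1·0.20^4 = 0.00640
  k=2: C(5,2)·0.80^2·0.20^3 = 0.05120
  k=3: C(5,3)·0.80^3·0.20^2 = 0.20480
P(X ≤ 3) = 0.26272

0.263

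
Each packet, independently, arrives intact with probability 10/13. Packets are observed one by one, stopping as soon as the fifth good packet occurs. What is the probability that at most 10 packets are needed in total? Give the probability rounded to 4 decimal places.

0.9868

Finishing within 10 packets ⇔ at least 5 successes in the first 10. With X ~ Binomial(10, 0.769231), P(Y ≤ 10) = 1 − P(X ≤ 4).
  k=0: C(10,0)·0.769231^0·0.230769^10 = 0.000000
  k=1: C(10,1)·0.769231^1·0.230769^9 = 0.000014
  k=2: C(10,2)·0.769231^2·0.230769^8 = 0.000214
  k=3: C(10,3)·0.769231^3·0.230769^7 = 0.001904
  k=4: C(10,4)·0.769231^4·0.230769^6 = 0.011105
1 − 0.013237 = 0.986763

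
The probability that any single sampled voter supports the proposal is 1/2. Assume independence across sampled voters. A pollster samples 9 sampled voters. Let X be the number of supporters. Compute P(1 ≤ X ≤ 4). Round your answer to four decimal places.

0.4980

X ~ Binomial(9, 0.50); P(1 ≤ X ≤ 4) = Σ C(9,k) p^k (1−p)^(9−k) over k:
  k=1: C(9,1)·0.50^1·0.50^8 = 0.017578
  k=2: C(9,2)·0.50^2·0.50^7 = 0.070312
  k=3: C(9,3)·0.50^3·0.50^6 = 0.164062
  k=4: C(9,4)·0.50^4·0.50^5 = 0.246094
Total = 0.498047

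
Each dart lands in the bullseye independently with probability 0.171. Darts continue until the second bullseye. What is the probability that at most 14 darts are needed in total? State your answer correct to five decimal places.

0.71851

Finishing within 14 darts ⇔ at least 2 successes in the first 14. With X ~ Binomial(14, 0.171), P(Y ≤ 14) = 1 − P(X ≤ 1).
  k=0: C(14,0)·0.171^0·0.829^14 = 0.0724041
  k=1: C(14,1)·0.171^1·0.829^13 = 0.2090899
1 − 0.2814940 = 0.7185060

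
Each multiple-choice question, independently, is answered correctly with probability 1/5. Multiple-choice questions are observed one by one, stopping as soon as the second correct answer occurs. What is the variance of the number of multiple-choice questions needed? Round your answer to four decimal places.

Y = total multiple-choice questions until the second success; negative binomial with r=2, p=0.20.
Var(Y) = r(1−p)/p² = 2·0.80 / 0.20² = 40.000000

40.0000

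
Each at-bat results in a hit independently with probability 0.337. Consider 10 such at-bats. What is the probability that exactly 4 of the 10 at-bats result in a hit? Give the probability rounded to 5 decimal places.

X ~ Binomial(n=10, p=0.337).
P(X=4) = C(10,4) · p^4 · (1−p)^6
= 210 · 0.012898 · 0.084934 = 0.2300489

0.23005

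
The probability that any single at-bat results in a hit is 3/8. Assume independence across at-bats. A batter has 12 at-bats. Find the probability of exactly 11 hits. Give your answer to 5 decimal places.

X ~ Binomial(n=12, p=0.375).
P(X=11) = C(12,11) · p^11 · (1−p)^1
= 12 · 2.0623e-05 · 0.625 = 0.0001547

0.00015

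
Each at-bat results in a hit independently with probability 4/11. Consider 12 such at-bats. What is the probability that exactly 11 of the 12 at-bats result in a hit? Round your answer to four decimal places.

0.0001

X ~ Binomial(n=12, p=0.363636).
P(X=11) = C(12,11) · p^11 · (1−p)^1
= 12 · 1.4701e-05 · 0.63636 = 0.000112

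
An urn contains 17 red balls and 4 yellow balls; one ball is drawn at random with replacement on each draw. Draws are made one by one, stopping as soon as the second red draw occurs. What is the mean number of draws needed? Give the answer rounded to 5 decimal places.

Y = total draws until the second success; negative binomial with r=2, p=0.809524.
E[Y] = r / p = 2 / 0.809524 = 2.4705882

2.47059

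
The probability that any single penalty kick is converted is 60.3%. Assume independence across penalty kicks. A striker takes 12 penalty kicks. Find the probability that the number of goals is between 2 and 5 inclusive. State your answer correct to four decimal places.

0.1527

X ~ Binomial(12, 0.603); P(2 ≤ X ≤ 5) = Σ C(12,k) p^k (1−p)^(12−k) over k:
  k=2: C(12,2)·0.603^2·0.397^10 = 0.002334
  k=3: C(12,3)·0.603^3·0.397^9 = 0.011817
  k=4: C(12,4)·0.603^4·0.397^8 = 0.040383
  k=5: C(12,5)·0.603^5·0.397^7 = 0.098140
Total = 0.152673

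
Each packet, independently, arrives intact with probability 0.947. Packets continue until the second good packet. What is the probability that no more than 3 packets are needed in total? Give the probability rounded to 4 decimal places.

Finishing within 3 packets ⇔ at least 2 successes in the first 3. With X ~ Binomial(3, 0.947), P(Y ≤ 3) = 1 − P(X ≤ 1).
  k=0: C(3,0)·0.947^0·0.053^3 = 0.000149
  k=1: C(3,1)·0.947^1·0.053^2 = 0.007980
1 − 0.008129 = 0.991871

0.9919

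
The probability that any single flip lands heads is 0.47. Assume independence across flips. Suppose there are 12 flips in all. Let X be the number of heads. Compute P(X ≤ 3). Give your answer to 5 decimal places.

0.10659

X ~ Binomial(12, 0.47); P(X ≤ 3) = Σ C(12,k) p^k (1−p)^(12−k) over k:
  k=0: C(12,0)·0.47^0·0.53^12 = 0.0004913
  k=1: C(12,1)·0.47^1·0.53^11 = 0.0052277
  k=2: C(12,2)·0.47^2·0.53^10 = 0.0254975
  k=3: C(12,3)·0.47^3·0.53^9 = 0.0753701
Total = 0.1065866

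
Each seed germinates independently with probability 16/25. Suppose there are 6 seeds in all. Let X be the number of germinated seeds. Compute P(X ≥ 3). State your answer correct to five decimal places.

0.87141

X ~ Binomial(6, 0.64); P(X ≥ 3) = Σ C(6,k) p^k (1−p)^(6−k) over k:
  k=3: C(6,3)·0.64^3·0.36^3 = 0.2446118
  k=4: C(6,4)·0.64^4·0.36^2 = 0.3261491
  k=5: C(6,5)·0.64^5·0.36^1 = 0.2319282
  k=6: C(6,6)·0.64^6·0.36^0 = 0.0687195
Total = 0.8714086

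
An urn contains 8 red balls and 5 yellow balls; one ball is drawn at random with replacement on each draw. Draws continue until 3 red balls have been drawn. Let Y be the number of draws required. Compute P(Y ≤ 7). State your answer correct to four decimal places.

0.9179

Finishing within 7 draws ⇔ at least 3 successes in the first 7. With X ~ Binomial(7, 0.615385), P(Y ≤ 7) = 1 − P(X ≤ 2).
  k=0: C(7,0)·0.615385^0·0.384615^7 = 0.001245
  k=1: C(7,1)·0.615385^1·0.384615^6 = 0.013945
  k=2: C(7,2)·0.615385^2·0.384615^5 = 0.066934
1 − 0.082123 = 0.917877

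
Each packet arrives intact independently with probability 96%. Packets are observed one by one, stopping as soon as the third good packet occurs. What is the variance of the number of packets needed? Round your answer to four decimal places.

0.1302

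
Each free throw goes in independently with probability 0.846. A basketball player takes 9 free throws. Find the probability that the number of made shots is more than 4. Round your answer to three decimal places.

X ~ Binomial(9, 0.846); P(X ≥ 5) = Σ C(9,k) p^k (1−p)^(9−k) over k:
  k=5: C(9,5)·0.846^5·0.154^4 = 0.03071
  k=6: C(9,6)·0.846^6·0.154^3 = 0.11248
  k=7: C(9,7)·0.846^7·0.154^2 = 0.26481
  k=8: C(9,8)·0.846^8·0.154^1 = 0.36369
  k=9: C(9,9)·0.846^9·0.154^0 = 0.22199
Total = 0.99368

0.994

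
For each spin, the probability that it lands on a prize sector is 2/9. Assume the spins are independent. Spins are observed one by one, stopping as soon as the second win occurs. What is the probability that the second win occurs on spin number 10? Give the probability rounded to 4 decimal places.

0.0595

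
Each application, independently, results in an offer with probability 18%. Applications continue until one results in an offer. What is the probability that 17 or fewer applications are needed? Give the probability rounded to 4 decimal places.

0.9657

Y = number of applications to the first success; geometric, p = 0.18.
P(Y ≤ 17) = 1 − (1−p)^17 = 1 − 0.034264 = 0.965736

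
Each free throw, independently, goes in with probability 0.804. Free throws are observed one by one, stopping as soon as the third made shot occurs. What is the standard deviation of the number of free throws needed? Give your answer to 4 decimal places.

0.9537

Y = total free throws until the third success; negative binomial with r=3, p=0.804.
SD(Y) = √[r(1−p)/p²] = √(0.909631) = 0.953746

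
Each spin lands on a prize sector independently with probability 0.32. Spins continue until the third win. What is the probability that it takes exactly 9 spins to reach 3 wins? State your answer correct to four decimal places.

0.0907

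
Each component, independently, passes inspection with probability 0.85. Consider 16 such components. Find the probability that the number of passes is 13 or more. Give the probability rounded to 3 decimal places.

X ~ Binomial(16, 0.85); P(X ≥ 13) = Σ C(16,k) p^k (1−p)^(16−k) over k:
  k=13: C(16,13)·0.85^13·0.15^3 = 0.22851
  k=14: C(16,14)·0.85^14·0.15^2 = 0.27748
  k=15: C(16,15)·0.85^15·0.15^1 = 0.20965
  k=16: C(16,16)·0.85^16·0.15^0 = 0.07425
Total = 0.78989

0.790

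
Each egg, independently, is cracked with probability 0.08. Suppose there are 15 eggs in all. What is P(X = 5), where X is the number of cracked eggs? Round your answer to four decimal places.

0.0043

X ~ Binomial(n=15, p=0.08).
P(X=5) = C(15,5) · p^5 · (1−p)^10
= 3003 · 3.2768e-06 · 0.43439 = 0.004274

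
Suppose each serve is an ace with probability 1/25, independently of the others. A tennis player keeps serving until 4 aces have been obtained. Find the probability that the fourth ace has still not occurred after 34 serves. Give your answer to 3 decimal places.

0.954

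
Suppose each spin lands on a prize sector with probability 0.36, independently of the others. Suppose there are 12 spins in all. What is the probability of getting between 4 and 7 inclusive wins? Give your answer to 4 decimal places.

0.6495

X ~ Binomial(12, 0.36); P(4 ≤ X ≤ 7) = Σ C(12,k) p^k (1−p)^(12−k) over k:
  k=4: C(12,4)·0.36^4·0.64^8 = 0.234021
  k=5: C(12,5)·0.36^5·0.64^7 = 0.210619
  k=6: C(12,6)·0.36^6·0.64^6 = 0.138219
  k=7: C(12,7)·0.36^7·0.64^5 = 0.066641
Total = 0.649500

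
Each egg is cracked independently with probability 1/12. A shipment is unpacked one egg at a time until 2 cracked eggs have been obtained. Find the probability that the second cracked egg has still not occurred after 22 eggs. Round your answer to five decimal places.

Needing more than 22 eggs ⇔ fewer than 2 successes in the first 22. With X ~ Binomial(22, 0.083333), P(Y > 22) = P(X ≤ 1).
  k=0: C(22,0)·0.083333^0·0.916667^22 = 0.1474523
  k=1: C(22,1)·0.083333^1·0.916667^21 = 0.2949047
P(X ≤ 1) = 0.4423570

0.44236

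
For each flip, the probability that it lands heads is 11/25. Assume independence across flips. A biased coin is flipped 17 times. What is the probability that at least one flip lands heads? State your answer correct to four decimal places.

0.9999

P(at least one) = 1 − P(none) = 1 − (1 − 0.44)^17
= 1 − 0.000052 = 0.999948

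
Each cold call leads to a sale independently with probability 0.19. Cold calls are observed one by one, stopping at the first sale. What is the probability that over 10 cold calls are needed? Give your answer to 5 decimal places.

Y = number of cold calls to the first success; geometric, p = 0.19.
P(Y > 10) = P(first 10 all fail) = (1−p)^10 = 0.1215767

0.12158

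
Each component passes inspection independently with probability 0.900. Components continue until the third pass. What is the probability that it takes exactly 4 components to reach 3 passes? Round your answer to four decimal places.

0.2187

Y = trial on which the third success occurs; negative binomial, r=3, p=0.90.
P(Y=4) = C(3,2) · p^3 · (1−p)^1
= 3 · 0.729 · 0.1 = 0.218700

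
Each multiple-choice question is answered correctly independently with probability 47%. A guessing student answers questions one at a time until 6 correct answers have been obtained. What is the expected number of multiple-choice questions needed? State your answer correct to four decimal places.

12.7660

Y = total multiple-choice questions until the sixth success; negative binomial with r=6, p=0.47.
E[Y] = r / p = 6 / 0.47 = 12.765957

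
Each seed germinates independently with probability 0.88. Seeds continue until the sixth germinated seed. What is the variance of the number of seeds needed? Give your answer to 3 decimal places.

0.930

Y = total seeds until the sixth success; negative binomial with r=6, p=0.88.
Var(Y) = r(1−p)/p² = 6·0.12 / 0.88² = 0.92975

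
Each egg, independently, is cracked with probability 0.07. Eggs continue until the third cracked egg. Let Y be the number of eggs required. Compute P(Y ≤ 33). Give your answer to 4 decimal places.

Finishing within 33 eggs ⇔ at least 3 successes in the first 33. With X ~ Binomial(33, 0.07), P(Y ≤ 33) = 1 − P(X ≤ 2).
  k=0: C(33,0)·0.07^0·0.93^33 = 0.091188
  k=1: C(33,1)·0.07^1·0.93^32 = 0.226499
  k=2: C(33,2)·0.07^2·0.93^31 = 0.272773
1 − 0.590460 = 0.409540

0.4095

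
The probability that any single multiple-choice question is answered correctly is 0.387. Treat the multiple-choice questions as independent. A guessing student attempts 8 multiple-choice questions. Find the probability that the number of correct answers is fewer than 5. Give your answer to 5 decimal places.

X ~ Binomial(8, 0.387); P(X ≤ 4) = Σ C(8,k) p^k (1−p)^(8−k) over k:
  k=0: C(8,0)·0.387^0·0.613^8 = 0.0199381
  k=1: C(8,1)·0.387^1·0.613^7 = 0.1006988
  k=2: C(8,2)·0.387^2·0.613^6 = 0.2225066
  k=3: C(8,3)·0.387^3·0.613^5 = 0.2809463
  k=4: C(8,4)·0.387^4·0.613^4 = 0.2217092
Total = 0.8457990

0.84580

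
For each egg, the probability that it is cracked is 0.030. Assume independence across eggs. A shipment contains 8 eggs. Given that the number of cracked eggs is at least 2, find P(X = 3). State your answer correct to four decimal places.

X ~ Binomial(8, 0.03). Want P(X=3 | X≥2) = P(X=3) / P(X≥2).
P(X=3) = C(8,3)·0.03^3·0.97^5 = 0.001298
P(X≥2) = 1 − 0.783743 − 0.193916 = 0.022341
Ratio = 0.001298 / 0.022341 = 0.058118

0.0581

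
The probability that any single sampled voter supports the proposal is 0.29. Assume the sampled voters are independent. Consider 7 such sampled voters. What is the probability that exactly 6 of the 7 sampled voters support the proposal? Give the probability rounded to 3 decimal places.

X ~ Binomial(n=7, p=0.29).
P(X=6) = C(7,6) · p^6 · (1−p)^1
= 7 · 0.00059482 · 0.71 = 0.00296

0.003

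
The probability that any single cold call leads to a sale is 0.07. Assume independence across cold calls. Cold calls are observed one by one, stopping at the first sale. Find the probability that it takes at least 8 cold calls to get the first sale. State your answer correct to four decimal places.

Y = number of cold calls to the first success; geometric, p = 0.07.
P(Y > 7) = P(first 7 all fail) = (1−p)^7 = 0.601701

0.6017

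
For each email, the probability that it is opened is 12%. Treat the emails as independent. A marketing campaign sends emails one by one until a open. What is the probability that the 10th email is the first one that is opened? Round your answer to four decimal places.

0.0380

Geometric (trials to first success), p = 0.12.
P(Y = 10) = (1−p)^9 · p = 0.31648 · 0.12 = 0.037977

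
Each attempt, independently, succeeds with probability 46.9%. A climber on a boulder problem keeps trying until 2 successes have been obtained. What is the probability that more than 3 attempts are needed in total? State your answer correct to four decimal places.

0.5464

Needing more than 3 attempts ⇔ fewer than 2 successes in the first 3. With X ~ Binomial(3, 0.469), P(Y > 3) = P(X ≤ 1).
  k=0: C(3,0)·0.469^0·0.531^3 = 0.149721
  k=1: C(3,1)·0.469^1·0.531^2 = 0.396719
P(X ≤ 1) = 0.546440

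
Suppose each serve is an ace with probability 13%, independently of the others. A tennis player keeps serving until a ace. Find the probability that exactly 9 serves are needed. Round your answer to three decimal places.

0.043

Geometric (trials to first success), p = 0.13.
P(Y = 9) = (1−p)^8 · p = 0.32821 · 0.13 = 0.04267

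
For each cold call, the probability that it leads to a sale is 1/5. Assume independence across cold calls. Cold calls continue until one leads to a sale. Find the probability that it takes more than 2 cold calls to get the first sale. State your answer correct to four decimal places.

Y = number of cold calls to the first success; geometric, p = 0.20.
P(Y > 2) = P(first 2 all fail) = (1−p)^2 = 0.640000

0.6400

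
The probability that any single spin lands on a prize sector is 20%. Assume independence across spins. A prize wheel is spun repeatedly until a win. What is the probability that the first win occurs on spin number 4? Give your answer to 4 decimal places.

0.1024

Geometric (trials to first success), p = 0.20.
P(Y = 4) = (1−p)^3 · p = 0.512 · 0.20 = 0.102400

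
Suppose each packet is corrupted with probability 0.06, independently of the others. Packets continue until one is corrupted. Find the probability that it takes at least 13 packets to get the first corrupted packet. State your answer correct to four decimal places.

0.4759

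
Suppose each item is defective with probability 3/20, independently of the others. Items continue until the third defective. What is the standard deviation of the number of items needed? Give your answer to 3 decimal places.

Y = total items until the third success; negative binomial with r=3, p=0.15.
SD(Y) = √[r(1−p)/p²] = √(113.33333) = 10.64581

10.646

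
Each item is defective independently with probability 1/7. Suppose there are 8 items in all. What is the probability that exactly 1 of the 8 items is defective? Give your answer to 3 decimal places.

X ~ Binomial(n=8, p=0.142857).
P(X=1) = C(8,1) · p^1 · (1−p)^7
= 8 · 0.14286 · 0.33992 = 0.38848

0.388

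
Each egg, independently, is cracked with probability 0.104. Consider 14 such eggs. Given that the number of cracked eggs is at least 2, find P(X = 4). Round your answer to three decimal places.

X ~ Binomial(14, 0.104). Want P(X=4 | X≥2) = P(X=4) / P(X≥2).
P(X=4) = C(14,4)·0.104^4·0.896^10 = 0.03905
P(X≥2) = 1 − 0.21494 − 0.34927 = 0.43579
Ratio = 0.03905 / 0.43579 = 0.08961

0.090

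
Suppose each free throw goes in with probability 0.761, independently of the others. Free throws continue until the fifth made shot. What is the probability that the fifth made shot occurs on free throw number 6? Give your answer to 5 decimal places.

Y = trial on which the fifth success occurs; negative binomial, r=5, p=0.761.
P(Y=6) = C(5,4) · p^5 · (1−p)^1
= 5 · 0.25523 · 0.239 = 0.3049939

0.30499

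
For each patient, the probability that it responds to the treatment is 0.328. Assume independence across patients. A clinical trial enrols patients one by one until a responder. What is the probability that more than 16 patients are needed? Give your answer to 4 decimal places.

0.0017

Y = number of patients to the first success; geometric, p = 0.328.
P(Y > 16) = P(first 16 all fail) = (1−p)^16 = 0.001729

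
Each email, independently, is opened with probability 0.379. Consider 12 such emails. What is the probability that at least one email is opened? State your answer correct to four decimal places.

P(at least one) = 1 − P(none) = 1 − (1 − 0.379)^12
= 1 − 0.003289 = 0.996711

0.9967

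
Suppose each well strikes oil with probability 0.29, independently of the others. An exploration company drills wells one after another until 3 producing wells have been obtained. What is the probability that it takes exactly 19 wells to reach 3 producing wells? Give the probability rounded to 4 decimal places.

0.0156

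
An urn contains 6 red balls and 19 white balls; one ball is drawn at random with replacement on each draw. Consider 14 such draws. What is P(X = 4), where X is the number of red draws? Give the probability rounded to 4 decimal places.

X ~ Binomial(n=14, p=0.24).
P(X=4) = C(14,4) · p^4 · (1−p)^10
= 1001 · 0.0033178 · 0.064289 = 0.213508

0.2135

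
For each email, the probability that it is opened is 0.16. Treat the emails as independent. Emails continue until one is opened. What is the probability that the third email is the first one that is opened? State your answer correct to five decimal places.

Geometric (trials to first success), p = 0.16.
P(Y = 3) = (1−p)^2 · p = 0.7056 · 0.16 = 0.1128960

0.11290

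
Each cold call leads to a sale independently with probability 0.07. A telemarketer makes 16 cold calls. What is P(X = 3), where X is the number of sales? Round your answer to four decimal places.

X ~ Binomial(n=16, p=0.07).
P(X=3) = C(16,3) · p^3 · (1−p)^13
= 560 · 0.000343 · 0.38929 = 0.074776

0.0748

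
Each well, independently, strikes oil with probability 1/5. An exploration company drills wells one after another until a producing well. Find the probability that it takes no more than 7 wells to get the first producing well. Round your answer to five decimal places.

Y = number of wells to the first success; geometric, p = 0.20.
P(Y ≤ 7) = 1 − (1−p)^7 = 1 − 0.2097152 = 0.7902848

0.79028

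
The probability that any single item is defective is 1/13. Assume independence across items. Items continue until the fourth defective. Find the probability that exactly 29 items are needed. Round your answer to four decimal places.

0.0155

Y = trial on which the fourth success occurs; negative binomial, r=4, p=0.076923.
P(Y=29) = C(28,3) · p^4 · (1−p)^25
= 3276 · 3.5013e-05 · 0.13519 = 0.015507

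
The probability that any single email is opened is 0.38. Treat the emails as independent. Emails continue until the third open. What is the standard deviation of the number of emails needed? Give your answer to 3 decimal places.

3.589

Y = total emails until the third success; negative binomial with r=3, p=0.38.
SD(Y) = √[r(1−p)/p²] = √(12.88089) = 3.58900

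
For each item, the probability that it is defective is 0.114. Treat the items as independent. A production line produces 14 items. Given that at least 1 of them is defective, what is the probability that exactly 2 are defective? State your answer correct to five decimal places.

0.33900

X ~ Binomial(14, 0.114). Want P(X=2 | X≥1) = P(X=2) / P(X≥1).
P(X=2) = C(14,2)·0.114^2·0.886^12 = 0.2767297
P(X≥1) = 1 − 0.1836843 = 0.8163157
Ratio = 0.2767297 / 0.8163157 = 0.3389984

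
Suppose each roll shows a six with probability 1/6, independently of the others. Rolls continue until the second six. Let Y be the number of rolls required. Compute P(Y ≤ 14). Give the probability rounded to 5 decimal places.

Finishing within 14 rolls ⇔ at least 2 successes in the first 14. With X ~ Binomial(14, 0.166667), P(Y ≤ 14) = 1 − P(X ≤ 1).
  k=0: C(14,0)·0.166667^0·0.833333^14 = 0.0778866
  k=1: C(14,1)·0.166667^1·0.833333^13 = 0.2180824
1 − 0.2959690 = 0.7040310

0.70403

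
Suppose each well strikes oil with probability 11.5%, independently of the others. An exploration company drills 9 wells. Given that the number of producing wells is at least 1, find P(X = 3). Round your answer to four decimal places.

0.0920

X ~ Binomial(9, 0.115). Want P(X=3 | X≥1) = P(X=3) / P(X≥1).
P(X=3) = C(9,3)·0.115^3·0.885^6 = 0.061381
P(X≥1) = 1 − 0.333035 = 0.666965
Ratio = 0.061381 / 0.666965 = 0.092030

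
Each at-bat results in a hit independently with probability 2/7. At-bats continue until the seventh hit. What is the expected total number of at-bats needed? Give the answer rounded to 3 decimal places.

Y = total at-bats until the seventh success; negative binomial with r=7, p=0.285714.
E[Y] = r / p = 7 / 0.285714 = 24.50000

24.500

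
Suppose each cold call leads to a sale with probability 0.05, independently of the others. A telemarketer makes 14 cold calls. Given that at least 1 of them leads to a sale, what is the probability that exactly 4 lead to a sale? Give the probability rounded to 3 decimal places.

X ~ Binomial(14, 0.05). Want P(X=4 | X≥1) = P(X=4) / P(X≥1).
P(X=4) = C(14,4)·0.05^4·0.95^10 = 0.00375
P(X≥1) = 1 − 0.48767 = 0.51233
Ratio = 0.00375 / 0.51233 = 0.00731

0.007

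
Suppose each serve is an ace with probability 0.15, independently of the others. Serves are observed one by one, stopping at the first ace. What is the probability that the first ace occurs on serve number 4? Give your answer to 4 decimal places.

0.0921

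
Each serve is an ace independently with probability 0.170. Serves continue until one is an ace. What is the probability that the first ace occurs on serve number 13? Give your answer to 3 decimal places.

0.018

Geometric (trials to first success), p = 0.17.
P(Y = 13) = (1−p)^12 · p = 0.10689 · 0.17 = 0.01817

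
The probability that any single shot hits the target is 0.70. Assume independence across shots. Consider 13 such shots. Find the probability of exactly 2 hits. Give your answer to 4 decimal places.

0.0001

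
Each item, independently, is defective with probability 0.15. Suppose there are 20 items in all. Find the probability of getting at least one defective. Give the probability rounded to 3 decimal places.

0.961

P(at least one) = 1 − P(none) = 1 − (1 − 0.15)^20
= 1 − 0.03876 = 0.96124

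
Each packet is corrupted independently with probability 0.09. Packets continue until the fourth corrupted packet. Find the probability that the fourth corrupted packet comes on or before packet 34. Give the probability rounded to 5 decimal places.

0.36669

Finishing within 34 packets ⇔ at least 4 successes in the first 34. With X ~ Binomial(34, 0.09), P(Y ≤ 34) = 1 − P(X ≤ 3).
  k=0: C(34,0)·0.09^0·0.91^34 = 0.0404956
  k=1: C(34,1)·0.09^1·0.91^33 = 0.1361719
  k=2: C(34,2)·0.09^2·0.91^32 = 0.2222145
  k=3: C(34,3)·0.09^3·0.91^31 = 0.2344241
1 − 0.6333060 = 0.3666940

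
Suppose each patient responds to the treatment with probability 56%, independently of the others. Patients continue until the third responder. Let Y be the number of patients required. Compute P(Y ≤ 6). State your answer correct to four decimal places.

0.7610

Finishing within 6 patients ⇔ at least 3 successes in the first 6. With X ~ Binomial(6, 0.56), P(Y ≤ 6) = 1 − P(X ≤ 2).
  k=0: C(6,0)·0.56^0·0.44^6 = 0.007256
  k=1: C(6,1)·0.56^1·0.44^5 = 0.055412
  k=2: C(6,2)·0.56^2·0.44^4 = 0.176310
1 − 0.238979 = 0.761021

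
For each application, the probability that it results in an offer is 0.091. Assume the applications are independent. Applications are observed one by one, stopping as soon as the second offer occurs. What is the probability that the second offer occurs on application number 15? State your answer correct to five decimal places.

Y = trial on which the second success occurs; negative binomial, r=2, p=0.091.
P(Y=15) = C(14,1) · p^2 · (1−p)^13
= 14 · 0.008281 · 0.28929 = 0.0335383

0.03354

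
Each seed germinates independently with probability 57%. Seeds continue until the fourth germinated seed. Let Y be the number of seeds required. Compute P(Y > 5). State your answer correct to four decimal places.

Needing more than 5 seeds ⇔ fewer than 4 successes in the first 5. With X ~ Binomial(5, 0.57), P(Y > 5) = P(X ≤ 3).
  k=0: C(5,0)·0.57^0·0.43^5 = 0.014701
  k=1: C(5,1)·0.57^1·0.43^4 = 0.097436
  k=2: C(5,2)·0.57^2·0.43^3 = 0.258318
  k=3: C(5,3)·0.57^3·0.43^2 = 0.342422
P(X ≤ 3) = 0.712877

0.7129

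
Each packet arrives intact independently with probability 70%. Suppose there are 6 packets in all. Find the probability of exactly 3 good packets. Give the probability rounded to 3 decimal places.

X ~ Binomial(n=6, p=0.70).
P(X=3) = C(6,3) · p^3 · (1−p)^3
= 20 · 0.343 · 0.027 = 0.18522

0.185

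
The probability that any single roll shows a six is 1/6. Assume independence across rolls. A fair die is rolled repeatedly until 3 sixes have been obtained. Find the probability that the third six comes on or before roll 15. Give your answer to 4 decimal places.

Finishing within 15 rolls ⇔ at least 3 successes in the first 15. With X ~ Binomial(15, 0.166667), P(Y ≤ 15) = 1 − P(X ≤ 2).
  k=0: C(15,0)·0.166667^0·0.833333^15 = 0.064905
  k=1: C(15,1)·0.166667^1·0.833333^14 = 0.194716
  k=2: C(15,2)·0.166667^2·0.833333^13 = 0.272603
1 − 0.532225 = 0.467775

0.4678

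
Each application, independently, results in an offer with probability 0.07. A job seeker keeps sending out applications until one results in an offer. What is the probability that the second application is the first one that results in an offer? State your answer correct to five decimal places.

0.06510

Geometric (trials to first success), p = 0.07.
P(Y = 2) = (1−p)^1 · p = 0.93 · 0.07 = 0.0651000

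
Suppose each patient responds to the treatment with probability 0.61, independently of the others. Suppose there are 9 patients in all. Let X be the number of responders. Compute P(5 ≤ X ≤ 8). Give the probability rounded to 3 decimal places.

0.742

X ~ Binomial(9, 0.61); P(5 ≤ X ≤ 8) = Σ C(9,k) p^k (1−p)^(9−k) over k:
  k=5: C(9,5)·0.61^5·0.39^4 = 0.24619
  k=6: C(9,6)·0.61^6·0.39^3 = 0.25672
  k=7: C(9,7)·0.61^7·0.39^2 = 0.17208
  k=8: C(9,8)·0.61^8·0.39^1 = 0.06729
Total = 0.74228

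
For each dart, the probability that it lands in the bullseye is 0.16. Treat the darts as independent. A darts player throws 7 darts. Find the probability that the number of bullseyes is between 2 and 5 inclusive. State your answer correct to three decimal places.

X ~ Binomial(7, 0.16); P(2 ≤ X ≤ 5) = Σ C(7,k) p^k (1−p)^(7−k) over k:
  k=2: C(7,2)·0.16^2·0.84^5 = 0.22483
  k=3: C(7,3)·0.16^3·0.84^4 = 0.07137
  k=4: C(7,4)·0.16^4·0.84^3 = 0.01360
  k=5: C(7,5)·0.16^5·0.84^2 = 0.00155
Total = 0.31135

0.311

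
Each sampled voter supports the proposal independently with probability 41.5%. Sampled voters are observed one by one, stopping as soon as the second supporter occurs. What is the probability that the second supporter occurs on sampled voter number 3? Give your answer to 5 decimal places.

Y = trial on which the second success occurs; negative binomial, r=2, p=0.415.
P(Y=3) = C(2,1) · p^2 · (1−p)^1
= 2 · 0.17222 · 0.585 = 0.2015032

0.20150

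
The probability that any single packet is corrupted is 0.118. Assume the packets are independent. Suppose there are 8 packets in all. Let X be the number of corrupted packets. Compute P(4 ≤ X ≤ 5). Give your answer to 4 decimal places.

0.0091

X ~ Binomial(8, 0.118); P(4 ≤ X ≤ 5) = Σ C(8,k) p^k (1−p)^(8−k) over k:
  k=4: C(8,4)·0.118^4·0.882^4 = 0.008213
  k=5: C(8,5)·0.118^5·0.882^3 = 0.000879
Total = 0.009092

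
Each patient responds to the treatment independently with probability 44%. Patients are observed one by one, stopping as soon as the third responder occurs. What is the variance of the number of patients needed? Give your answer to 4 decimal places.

8.6777

Y = total patients until the third success; negative binomial with r=3, p=0.44.
Var(Y) = r(1−p)/p² = 3·0.56 / 0.44² = 8.677686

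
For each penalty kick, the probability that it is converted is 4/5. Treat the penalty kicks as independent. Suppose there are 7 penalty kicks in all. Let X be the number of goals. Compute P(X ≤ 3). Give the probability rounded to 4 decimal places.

X ~ Binomial(7, 0.80); P(X ≤ 3) = Σ C(7,k) p^k (1−p)^(7−k) over k:
  k=0: C(7,0)·0.80^0·0.20^7 = 0.000013
  k=1: C(7,1)·0.80^1·0.20^6 = 0.000358
  k=2: C(7,2)·0.80^2·0.20^5 = 0.004301
  k=3: C(7,3)·0.80^3·0.20^4 = 0.028672
Total = 0.033344

0.0333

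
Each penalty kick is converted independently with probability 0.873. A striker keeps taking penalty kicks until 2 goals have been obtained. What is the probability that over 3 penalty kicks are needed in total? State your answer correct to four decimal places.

0.0443

Needing more than 3 penalty kicks ⇔ fewer than 2 successes in the first 3. With X ~ Binomial(3, 0.873), P(Y > 3) = P(X ≤ 1).
  k=0: C(3,0)·0.873^0·0.127^3 = 0.002048
  k=1: C(3,1)·0.873^1·0.127^2 = 0.042242
P(X ≤ 1) = 0.044290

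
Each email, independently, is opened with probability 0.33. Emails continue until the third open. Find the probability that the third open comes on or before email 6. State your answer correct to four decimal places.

Finishing within 6 emails ⇔ at least 3 successes in the first 6. With X ~ Binomial(6, 0.33), P(Y ≤ 6) = 1 − P(X ≤ 2).
  k=0: C(6,0)·0.33^0·0.67^6 = 0.090458
  k=1: C(6,1)·0.33^1·0.67^5 = 0.267325
  k=2: C(6,2)·0.33^2·0.67^4 = 0.329169
1 − 0.686952 = 0.313048

0.3130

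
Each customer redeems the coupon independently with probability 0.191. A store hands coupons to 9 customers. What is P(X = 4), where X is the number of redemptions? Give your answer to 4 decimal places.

0.0581

X ~ Binomial(n=9, p=0.191).
P(X=4) = C(9,4) · p^4 · (1−p)^5
= 126 · 0.0013309 · 0.34653 = 0.058109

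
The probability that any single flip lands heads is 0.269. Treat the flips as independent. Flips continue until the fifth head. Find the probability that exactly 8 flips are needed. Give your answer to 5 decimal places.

0.01926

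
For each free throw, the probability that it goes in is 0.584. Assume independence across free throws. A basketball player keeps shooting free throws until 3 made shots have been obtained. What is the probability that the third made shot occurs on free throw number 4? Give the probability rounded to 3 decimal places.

Y = trial on which the third success occurs; negative binomial, r=3, p=0.584.
P(Y=4) = C(3,2) · p^3 · (1−p)^1
= 3 · 0.19918 · 0.416 = 0.24857

0.249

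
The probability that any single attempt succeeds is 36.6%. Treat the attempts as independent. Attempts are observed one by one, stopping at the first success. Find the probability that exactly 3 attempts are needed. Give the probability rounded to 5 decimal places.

0.14712

Geometric (trials to first success), p = 0.366.
P(Y = 3) = (1−p)^2 · p = 0.40196 · 0.366 = 0.1471159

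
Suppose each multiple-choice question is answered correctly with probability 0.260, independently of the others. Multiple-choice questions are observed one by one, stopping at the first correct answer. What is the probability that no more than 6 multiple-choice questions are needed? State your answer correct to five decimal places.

Y = number of multiple-choice questions to the first success; geometric, p = 0.26.
P(Y ≤ 6) = 1 − (1−p)^6 = 1 − 0.1642065 = 0.8357935

0.83579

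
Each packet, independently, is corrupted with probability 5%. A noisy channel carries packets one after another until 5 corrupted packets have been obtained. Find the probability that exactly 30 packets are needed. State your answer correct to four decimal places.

Y = trial on which the fifth success occurs; negative binomial, r=5, p=0.05.
P(Y=30) = C(29,4) · p^5 · (1−p)^25
= 23751 · 3.125e-07 · 0.27739 = 0.002059

0.0021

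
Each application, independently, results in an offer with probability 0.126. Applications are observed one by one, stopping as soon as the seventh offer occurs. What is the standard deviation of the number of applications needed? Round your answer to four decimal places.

19.6306

Y = total applications until the seventh success; negative binomial with r=7, p=0.126.
SD(Y) = √[r(1−p)/p²] = √(385.361552) = 19.630628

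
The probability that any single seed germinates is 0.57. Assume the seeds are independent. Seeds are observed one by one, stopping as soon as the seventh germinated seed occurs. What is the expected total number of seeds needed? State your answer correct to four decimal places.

12.2807

Y = total seeds until the seventh success; negative binomial with r=7, p=0.57.
E[Y] = r / p = 7 / 0.57 = 12.280702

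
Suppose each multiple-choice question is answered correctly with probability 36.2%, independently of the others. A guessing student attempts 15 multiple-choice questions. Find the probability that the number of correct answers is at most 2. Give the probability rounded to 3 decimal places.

0.051

X ~ Binomial(15, 0.362); P(X ≤ 2) = Σ C(15,k) p^k (1−p)^(15−k) over k:
  k=0: C(15,0)·0.362^0·0.638^15 = 0.00118
  k=1: C(15,1)·0.362^1·0.638^14 = 0.01005
  k=2: C(15,2)·0.362^2·0.638^13 = 0.03993
Total = 0.05116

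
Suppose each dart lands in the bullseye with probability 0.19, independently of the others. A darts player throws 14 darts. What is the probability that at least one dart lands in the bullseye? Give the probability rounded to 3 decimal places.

0.948

P(at least one) = 1 − P(none) = 1 − (1 − 0.19)^14
= 1 − 0.05233 = 0.94767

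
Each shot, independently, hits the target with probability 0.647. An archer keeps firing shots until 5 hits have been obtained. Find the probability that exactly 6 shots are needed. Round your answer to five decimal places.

0.20011

Y = trial on which the fifth success occurs; negative binomial, r=5, p=0.647.
P(Y=6) = C(5,4) · p^5 · (1−p)^1
= 5 · 0.11338 · 0.353 = 0.2001088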